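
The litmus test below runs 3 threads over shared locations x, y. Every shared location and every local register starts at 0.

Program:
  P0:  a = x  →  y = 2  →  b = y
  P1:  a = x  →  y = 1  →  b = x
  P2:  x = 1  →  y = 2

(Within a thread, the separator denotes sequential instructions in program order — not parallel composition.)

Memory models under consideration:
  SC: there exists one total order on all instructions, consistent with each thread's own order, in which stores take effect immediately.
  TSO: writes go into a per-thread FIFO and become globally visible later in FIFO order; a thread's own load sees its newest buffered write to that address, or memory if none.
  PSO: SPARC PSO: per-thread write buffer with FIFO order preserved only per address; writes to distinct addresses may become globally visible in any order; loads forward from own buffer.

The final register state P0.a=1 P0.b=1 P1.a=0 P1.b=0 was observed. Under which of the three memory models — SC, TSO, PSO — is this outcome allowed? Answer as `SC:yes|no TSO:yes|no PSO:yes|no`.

outcome vector order: (P0.a,P0.b,P1.a,P1.b)
SC: 11 outcomes — {0100 0101 0111 0200 0201 0211 1101 1111 1200 1201 1211}
TSO: 12 outcomes — {0100 0101 0111 0200 0201 0211 1100 1101 1111 1200 1201 1211}
PSO: 12 outcomes — {0100 0101 0111 0200 0201 0211 1100 1101 1111 1200 1201 1211}
target 1100 ∈ {TSO,PSO}

SC:no TSO:yes PSO:yes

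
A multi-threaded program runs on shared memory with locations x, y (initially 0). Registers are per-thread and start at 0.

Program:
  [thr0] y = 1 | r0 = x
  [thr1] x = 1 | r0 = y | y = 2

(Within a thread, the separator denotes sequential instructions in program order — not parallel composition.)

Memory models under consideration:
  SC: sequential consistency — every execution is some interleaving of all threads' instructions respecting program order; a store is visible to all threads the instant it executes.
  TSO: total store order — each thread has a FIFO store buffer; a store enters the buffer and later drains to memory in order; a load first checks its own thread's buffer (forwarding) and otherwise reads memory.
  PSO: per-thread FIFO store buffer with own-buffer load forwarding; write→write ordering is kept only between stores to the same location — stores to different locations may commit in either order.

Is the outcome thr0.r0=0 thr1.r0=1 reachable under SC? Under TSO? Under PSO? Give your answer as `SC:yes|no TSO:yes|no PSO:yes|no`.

SC:yes TSO:yes PSO:yes

outcome vector order: (thr0.r0,thr1.r0)
under SC → <0 1>; <1 0>; <1 1>
under TSO → <0 0>; <0 1>; <1 0>; <1 1>
under PSO → <0 0>; <0 1>; <1 0>; <1 1>
target <0 1> ∈ {SC,TSO,PSO}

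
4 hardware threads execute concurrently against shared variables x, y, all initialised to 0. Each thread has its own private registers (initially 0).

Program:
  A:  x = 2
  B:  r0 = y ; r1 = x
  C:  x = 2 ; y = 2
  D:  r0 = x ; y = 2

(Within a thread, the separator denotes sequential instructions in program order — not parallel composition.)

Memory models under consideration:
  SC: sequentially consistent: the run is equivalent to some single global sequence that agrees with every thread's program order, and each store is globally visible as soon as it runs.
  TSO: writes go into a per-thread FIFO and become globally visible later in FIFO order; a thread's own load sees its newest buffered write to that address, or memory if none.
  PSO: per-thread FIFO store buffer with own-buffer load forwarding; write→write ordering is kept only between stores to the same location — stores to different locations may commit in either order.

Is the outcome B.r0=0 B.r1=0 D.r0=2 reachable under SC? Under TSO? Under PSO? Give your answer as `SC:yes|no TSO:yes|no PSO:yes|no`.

SC:yes TSO:yes PSO:yes

outcome vector order: (B.r0,B.r1,D.r0)
SC (7): 0/0/0; 0/0/2; 0/2/0; 0/2/2; 2/0/0; 2/2/0; 2/2/2
TSO (7): 0/0/0; 0/0/2; 0/2/0; 0/2/2; 2/0/0; 2/2/0; 2/2/2
PSO (8): 0/0/0; 0/0/2; 0/2/0; 0/2/2; 2/0/0; 2/0/2; 2/2/0; 2/2/2
target 0/0/2 ∈ {SC,TSO,PSO}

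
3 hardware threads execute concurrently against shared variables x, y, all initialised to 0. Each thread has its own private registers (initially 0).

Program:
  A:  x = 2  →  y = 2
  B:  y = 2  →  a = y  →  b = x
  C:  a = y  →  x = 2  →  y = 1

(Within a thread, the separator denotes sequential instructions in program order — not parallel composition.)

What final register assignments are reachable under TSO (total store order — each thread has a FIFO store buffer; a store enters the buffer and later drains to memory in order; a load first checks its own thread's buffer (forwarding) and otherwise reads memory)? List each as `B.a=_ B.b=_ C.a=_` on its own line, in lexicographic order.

outcome vector order: (B.a,B.b,C.a)
|TSO outcomes| = 6

B.a=1 B.b=2 C.a=0
B.a=1 B.b=2 C.a=2
B.a=2 B.b=0 C.a=0
B.a=2 B.b=0 C.a=2
B.a=2 B.b=2 C.a=0
B.a=2 B.b=2 C.a=2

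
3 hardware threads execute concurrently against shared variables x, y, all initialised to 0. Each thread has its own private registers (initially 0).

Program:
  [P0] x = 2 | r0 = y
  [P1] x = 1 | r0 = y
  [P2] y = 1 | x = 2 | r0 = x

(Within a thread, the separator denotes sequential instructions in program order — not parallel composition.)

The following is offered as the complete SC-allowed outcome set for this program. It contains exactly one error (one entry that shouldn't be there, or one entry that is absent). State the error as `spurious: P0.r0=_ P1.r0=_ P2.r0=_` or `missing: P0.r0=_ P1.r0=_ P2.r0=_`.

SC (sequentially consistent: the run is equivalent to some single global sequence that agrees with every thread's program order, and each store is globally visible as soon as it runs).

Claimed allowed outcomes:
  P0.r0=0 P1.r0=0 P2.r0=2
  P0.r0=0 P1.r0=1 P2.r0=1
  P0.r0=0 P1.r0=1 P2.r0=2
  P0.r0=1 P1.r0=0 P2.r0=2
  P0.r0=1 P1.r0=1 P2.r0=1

outcome vector order: (P0.r0,P1.r0,P2.r0)
SC (6): <0 0 2>; <0 1 1>; <0 1 2>; <1 0 2>; <1 1 1>; <1 1 2>
SC∖claimed = {<1 1 2>}

missing: P0.r0=1 P1.r0=1 P2.r0=2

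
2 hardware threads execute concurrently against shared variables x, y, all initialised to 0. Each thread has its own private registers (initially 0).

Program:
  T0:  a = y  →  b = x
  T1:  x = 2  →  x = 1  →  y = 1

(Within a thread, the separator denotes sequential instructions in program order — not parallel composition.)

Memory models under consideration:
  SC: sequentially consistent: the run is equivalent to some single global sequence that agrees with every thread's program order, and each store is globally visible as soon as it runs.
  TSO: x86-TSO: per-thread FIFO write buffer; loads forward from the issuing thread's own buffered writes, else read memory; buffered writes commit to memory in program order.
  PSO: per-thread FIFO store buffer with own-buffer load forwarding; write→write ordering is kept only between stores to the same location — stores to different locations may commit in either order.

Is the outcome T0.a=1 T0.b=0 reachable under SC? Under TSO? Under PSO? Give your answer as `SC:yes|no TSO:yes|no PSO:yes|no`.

SC:no TSO:no PSO:yes

outcome vector order: (T0.a,T0.b)
[SC] allowed = {<0 0>, <0 1>, <0 2>, <1 1>}
[TSO] allowed = {<0 0>, <0 1>, <0 2>, <1 1>}
[PSO] allowed = {<0 0>, <0 1>, <0 2>, <1 0>, <1 1>, <1 2>}
target <1 0> ∈ {PSO}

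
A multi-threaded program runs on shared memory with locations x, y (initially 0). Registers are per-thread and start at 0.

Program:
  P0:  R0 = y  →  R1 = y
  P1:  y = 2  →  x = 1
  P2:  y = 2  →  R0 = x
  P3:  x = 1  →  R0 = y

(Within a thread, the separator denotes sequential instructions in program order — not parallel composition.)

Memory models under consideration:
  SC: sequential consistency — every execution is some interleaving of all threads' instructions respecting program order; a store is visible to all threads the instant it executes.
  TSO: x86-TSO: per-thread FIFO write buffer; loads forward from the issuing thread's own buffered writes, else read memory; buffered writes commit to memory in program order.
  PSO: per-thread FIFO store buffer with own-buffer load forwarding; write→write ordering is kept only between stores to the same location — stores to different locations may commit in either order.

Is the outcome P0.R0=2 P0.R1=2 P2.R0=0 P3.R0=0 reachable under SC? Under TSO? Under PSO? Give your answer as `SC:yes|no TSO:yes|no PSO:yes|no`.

outcome vector order: (P0.R0,P0.R1,P2.R0,P3.R0)
SC: 9 outcomes — {<0 0 0 2> <0 0 1 0> <0 0 1 2> <0 2 0 2> <0 2 1 0> <0 2 1 2> <2 2 0 2> <2 2 1 0> <2 2 1 2>}
TSO: 12 outcomes — {<0 0 0 0> <0 0 0 2> <0 0 1 0> <0 0 1 2> <0 2 0 0> <0 2 0 2> <0 2 1 0> <0 2 1 2> <2 2 0 0> <2 2 0 2> <2 2 1 0> <2 2 1 2>}
PSO: 12 outcomes — {<0 0 0 0> <0 0 0 2> <0 0 1 0> <0 0 1 2> <0 2 0 0> <0 2 0 2> <0 2 1 0> <0 2 1 2> <2 2 0 0> <2 2 0 2> <2 2 1 0> <2 2 1 2>}
target <2 2 0 0> ∈ {TSO,PSO}

SC:no TSO:yes PSO:yes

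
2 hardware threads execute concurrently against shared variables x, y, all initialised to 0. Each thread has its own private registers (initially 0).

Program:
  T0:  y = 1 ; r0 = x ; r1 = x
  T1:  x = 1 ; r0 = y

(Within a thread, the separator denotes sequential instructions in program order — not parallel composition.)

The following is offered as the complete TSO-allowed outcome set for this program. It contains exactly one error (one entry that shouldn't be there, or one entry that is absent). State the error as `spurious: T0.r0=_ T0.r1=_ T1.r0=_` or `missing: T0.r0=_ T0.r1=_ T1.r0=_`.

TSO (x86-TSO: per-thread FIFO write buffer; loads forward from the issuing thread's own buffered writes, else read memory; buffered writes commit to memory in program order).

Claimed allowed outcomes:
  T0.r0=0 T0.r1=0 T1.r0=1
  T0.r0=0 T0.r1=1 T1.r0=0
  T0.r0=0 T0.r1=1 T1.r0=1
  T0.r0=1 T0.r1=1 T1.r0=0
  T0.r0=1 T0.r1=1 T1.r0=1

missing: T0.r0=0 T0.r1=0 T1.r0=0

outcome vector order: (T0.r0,T0.r1,T1.r0)
[TSO] allowed = {0/0/0, 0/0/1, 0/1/0, 0/1/1, 1/1/0, 1/1/1}
TSO∖claimed = {0/0/0}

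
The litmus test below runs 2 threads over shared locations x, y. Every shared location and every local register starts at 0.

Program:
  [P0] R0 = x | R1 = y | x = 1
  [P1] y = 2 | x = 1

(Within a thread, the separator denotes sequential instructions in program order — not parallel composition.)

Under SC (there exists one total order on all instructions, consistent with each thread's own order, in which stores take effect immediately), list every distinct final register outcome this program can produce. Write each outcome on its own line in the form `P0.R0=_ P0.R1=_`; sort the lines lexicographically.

outcome vector order: (P0.R0,P0.R1)
|SC outcomes| = 3

P0.R0=0 P0.R1=0
P0.R0=0 P0.R1=2
P0.R0=1 P0.R1=2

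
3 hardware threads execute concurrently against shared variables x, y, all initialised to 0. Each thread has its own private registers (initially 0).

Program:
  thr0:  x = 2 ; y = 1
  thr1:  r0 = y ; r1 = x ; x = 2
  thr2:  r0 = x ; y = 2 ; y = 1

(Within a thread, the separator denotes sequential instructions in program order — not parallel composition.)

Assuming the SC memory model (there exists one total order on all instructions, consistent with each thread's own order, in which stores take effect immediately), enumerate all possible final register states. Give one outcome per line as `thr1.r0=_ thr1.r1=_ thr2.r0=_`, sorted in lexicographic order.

outcome vector order: (thr1.r0,thr1.r1,thr2.r0)
|SC outcomes| = 10

thr1.r0=0 thr1.r1=0 thr2.r0=0
thr1.r0=0 thr1.r1=0 thr2.r0=2
thr1.r0=0 thr1.r1=2 thr2.r0=0
thr1.r0=0 thr1.r1=2 thr2.r0=2
thr1.r0=1 thr1.r1=0 thr2.r0=0
thr1.r0=1 thr1.r1=2 thr2.r0=0
thr1.r0=1 thr1.r1=2 thr2.r0=2
thr1.r0=2 thr1.r1=0 thr2.r0=0
thr1.r0=2 thr1.r1=2 thr2.r0=0
thr1.r0=2 thr1.r1=2 thr2.r0=2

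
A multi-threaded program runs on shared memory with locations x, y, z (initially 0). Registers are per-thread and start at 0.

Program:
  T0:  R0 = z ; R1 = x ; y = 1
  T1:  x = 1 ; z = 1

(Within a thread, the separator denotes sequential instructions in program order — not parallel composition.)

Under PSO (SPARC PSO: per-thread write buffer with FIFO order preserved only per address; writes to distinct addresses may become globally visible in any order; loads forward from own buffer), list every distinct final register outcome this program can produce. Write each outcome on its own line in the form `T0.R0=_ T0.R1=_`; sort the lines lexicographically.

outcome vector order: (T0.R0,T0.R1)
|PSO outcomes| = 4

T0.R0=0 T0.R1=0
T0.R0=0 T0.R1=1
T0.R0=1 T0.R1=0
T0.R0=1 T0.R1=1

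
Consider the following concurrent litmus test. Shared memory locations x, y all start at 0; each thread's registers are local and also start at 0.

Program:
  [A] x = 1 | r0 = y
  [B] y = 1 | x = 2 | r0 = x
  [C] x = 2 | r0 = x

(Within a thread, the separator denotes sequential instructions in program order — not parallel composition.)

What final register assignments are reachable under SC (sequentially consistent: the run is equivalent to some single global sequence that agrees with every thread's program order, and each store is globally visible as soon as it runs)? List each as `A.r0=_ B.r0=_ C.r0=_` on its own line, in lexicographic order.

outcome vector order: (A.r0,B.r0,C.r0)
|SC outcomes| = 6

A.r0=0 B.r0=2 C.r0=1
A.r0=0 B.r0=2 C.r0=2
A.r0=1 B.r0=1 C.r0=1
A.r0=1 B.r0=1 C.r0=2
A.r0=1 B.r0=2 C.r0=1
A.r0=1 B.r0=2 C.r0=2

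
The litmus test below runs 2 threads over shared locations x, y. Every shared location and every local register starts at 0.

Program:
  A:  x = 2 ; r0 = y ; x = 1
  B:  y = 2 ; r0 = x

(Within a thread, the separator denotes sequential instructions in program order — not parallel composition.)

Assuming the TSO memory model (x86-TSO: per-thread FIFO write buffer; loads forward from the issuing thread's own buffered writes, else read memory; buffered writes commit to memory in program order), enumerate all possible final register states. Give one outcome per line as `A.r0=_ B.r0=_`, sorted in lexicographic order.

A.r0=0 B.r0=0
A.r0=0 B.r0=1
A.r0=0 B.r0=2
A.r0=2 B.r0=0
A.r0=2 B.r0=1
A.r0=2 B.r0=2

outcome vector order: (A.r0,B.r0)
|TSO outcomes| = 6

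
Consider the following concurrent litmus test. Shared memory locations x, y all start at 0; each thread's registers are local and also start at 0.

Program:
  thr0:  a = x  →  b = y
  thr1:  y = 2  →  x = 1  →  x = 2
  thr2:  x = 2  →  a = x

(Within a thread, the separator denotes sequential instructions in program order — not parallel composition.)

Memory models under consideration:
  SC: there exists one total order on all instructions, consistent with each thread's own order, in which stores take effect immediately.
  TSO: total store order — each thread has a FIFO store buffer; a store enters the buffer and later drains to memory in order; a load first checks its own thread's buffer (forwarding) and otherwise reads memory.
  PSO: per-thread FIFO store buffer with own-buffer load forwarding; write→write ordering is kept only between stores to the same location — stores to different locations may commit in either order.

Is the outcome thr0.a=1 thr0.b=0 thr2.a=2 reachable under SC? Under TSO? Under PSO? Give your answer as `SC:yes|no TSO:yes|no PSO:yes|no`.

outcome vector order: (thr0.a,thr0.b,thr2.a)
SC: 10 outcomes — {001, 002, 021, 022, 121, 122, 201, 202, 221, 222}
TSO: 10 outcomes — {001, 002, 021, 022, 121, 122, 201, 202, 221, 222}
PSO: 12 outcomes — {001, 002, 021, 022, 101, 102, 121, 122, 201, 202, 221, 222}
target 102 ∈ {PSO}

SC:no TSO:no PSO:yes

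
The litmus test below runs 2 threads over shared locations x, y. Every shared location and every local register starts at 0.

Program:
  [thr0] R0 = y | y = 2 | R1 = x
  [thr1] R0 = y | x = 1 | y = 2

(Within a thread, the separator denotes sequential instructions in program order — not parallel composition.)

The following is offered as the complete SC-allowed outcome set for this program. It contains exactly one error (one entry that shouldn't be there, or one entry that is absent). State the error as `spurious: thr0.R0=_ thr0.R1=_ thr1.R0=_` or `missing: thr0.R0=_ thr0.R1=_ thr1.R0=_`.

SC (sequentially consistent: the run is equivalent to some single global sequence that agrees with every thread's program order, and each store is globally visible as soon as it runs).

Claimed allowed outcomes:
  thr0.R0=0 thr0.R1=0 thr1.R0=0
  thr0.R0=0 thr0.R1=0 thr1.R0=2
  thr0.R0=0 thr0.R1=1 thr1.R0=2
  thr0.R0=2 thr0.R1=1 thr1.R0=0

missing: thr0.R0=0 thr0.R1=1 thr1.R0=0

outcome vector order: (thr0.R0,thr0.R1,thr1.R0)
[SC] allowed = {<0 0 0>; <0 0 2>; <0 1 0>; <0 1 2>; <2 1 0>}
SC∖claimed = {<0 1 0>}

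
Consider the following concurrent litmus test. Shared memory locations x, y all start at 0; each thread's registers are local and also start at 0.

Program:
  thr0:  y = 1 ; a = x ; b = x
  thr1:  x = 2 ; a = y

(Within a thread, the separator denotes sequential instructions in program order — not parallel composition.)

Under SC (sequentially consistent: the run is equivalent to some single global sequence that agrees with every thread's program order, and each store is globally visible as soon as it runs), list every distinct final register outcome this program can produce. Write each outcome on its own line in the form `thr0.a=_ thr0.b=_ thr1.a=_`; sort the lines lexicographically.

outcome vector order: (thr0.a,thr0.b,thr1.a)
|SC outcomes| = 4

thr0.a=0 thr0.b=0 thr1.a=1
thr0.a=0 thr0.b=2 thr1.a=1
thr0.a=2 thr0.b=2 thr1.a=0
thr0.a=2 thr0.b=2 thr1.a=1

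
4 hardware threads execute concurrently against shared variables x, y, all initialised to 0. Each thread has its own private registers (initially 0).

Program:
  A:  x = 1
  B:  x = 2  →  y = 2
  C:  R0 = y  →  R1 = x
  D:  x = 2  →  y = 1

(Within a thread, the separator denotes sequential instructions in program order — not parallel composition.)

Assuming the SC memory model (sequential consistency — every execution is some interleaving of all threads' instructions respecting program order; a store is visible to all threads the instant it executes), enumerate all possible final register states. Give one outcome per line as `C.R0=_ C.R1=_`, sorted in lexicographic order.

outcome vector order: (C.R0,C.R1)
|SC outcomes| = 7

C.R0=0 C.R1=0
C.R0=0 C.R1=1
C.R0=0 C.R1=2
C.R0=1 C.R1=1
C.R0=1 C.R1=2
C.R0=2 C.R1=1
C.R0=2 C.R1=2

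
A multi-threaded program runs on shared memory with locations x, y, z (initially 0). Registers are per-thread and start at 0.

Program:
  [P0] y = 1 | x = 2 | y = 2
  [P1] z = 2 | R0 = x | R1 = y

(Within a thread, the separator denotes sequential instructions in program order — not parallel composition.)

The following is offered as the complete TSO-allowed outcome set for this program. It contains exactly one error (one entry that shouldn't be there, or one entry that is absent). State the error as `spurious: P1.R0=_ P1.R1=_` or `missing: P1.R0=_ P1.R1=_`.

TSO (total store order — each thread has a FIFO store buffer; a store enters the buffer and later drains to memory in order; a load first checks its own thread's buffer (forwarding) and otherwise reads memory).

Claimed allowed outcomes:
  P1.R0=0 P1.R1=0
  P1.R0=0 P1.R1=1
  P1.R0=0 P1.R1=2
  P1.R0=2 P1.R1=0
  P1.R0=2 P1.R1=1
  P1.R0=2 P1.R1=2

spurious: P1.R0=2 P1.R1=0

outcome vector order: (P1.R0,P1.R1)
[TSO] allowed = {<0 0>, <0 1>, <0 2>, <2 1>, <2 2>}
claimed∖TSO = {<2 0>}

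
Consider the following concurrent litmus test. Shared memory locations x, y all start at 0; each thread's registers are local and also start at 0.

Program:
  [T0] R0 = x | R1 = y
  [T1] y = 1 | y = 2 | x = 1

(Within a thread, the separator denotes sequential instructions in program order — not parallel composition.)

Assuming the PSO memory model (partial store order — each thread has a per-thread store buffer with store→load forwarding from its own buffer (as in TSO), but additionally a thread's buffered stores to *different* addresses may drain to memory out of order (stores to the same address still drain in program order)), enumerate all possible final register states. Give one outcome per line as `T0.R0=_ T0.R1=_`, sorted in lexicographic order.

outcome vector order: (T0.R0,T0.R1)
|PSO outcomes| = 6

T0.R0=0 T0.R1=0
T0.R0=0 T0.R1=1
T0.R0=0 T0.R1=2
T0.R0=1 T0.R1=0
T0.R0=1 T0.R1=1
T0.R0=1 T0.R1=2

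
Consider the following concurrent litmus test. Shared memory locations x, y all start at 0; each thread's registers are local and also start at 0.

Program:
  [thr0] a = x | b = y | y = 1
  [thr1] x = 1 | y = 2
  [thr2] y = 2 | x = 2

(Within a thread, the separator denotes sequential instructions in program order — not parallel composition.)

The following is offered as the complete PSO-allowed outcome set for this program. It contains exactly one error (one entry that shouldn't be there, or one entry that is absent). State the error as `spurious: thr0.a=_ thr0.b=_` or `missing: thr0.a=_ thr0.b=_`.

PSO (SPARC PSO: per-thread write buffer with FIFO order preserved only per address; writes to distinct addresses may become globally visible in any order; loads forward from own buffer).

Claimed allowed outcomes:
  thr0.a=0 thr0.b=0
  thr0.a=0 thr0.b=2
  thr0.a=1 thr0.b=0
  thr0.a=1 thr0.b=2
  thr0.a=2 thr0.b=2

outcome vector order: (thr0.a,thr0.b)
PSO: 6 outcomes — {<0 0>; <0 2>; <1 0>; <1 2>; <2 0>; <2 2>}
PSO∖claimed = {<2 0>}

missing: thr0.a=2 thr0.b=0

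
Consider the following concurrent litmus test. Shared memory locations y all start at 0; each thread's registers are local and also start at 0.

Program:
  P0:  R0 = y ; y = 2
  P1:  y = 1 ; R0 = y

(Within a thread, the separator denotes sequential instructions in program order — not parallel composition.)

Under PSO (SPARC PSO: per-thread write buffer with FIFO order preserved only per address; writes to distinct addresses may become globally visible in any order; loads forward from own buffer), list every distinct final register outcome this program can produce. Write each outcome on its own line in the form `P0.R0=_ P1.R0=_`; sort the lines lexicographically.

outcome vector order: (P0.R0,P1.R0)
|PSO outcomes| = 4

P0.R0=0 P1.R0=1
P0.R0=0 P1.R0=2
P0.R0=1 P1.R0=1
P0.R0=1 P1.R0=2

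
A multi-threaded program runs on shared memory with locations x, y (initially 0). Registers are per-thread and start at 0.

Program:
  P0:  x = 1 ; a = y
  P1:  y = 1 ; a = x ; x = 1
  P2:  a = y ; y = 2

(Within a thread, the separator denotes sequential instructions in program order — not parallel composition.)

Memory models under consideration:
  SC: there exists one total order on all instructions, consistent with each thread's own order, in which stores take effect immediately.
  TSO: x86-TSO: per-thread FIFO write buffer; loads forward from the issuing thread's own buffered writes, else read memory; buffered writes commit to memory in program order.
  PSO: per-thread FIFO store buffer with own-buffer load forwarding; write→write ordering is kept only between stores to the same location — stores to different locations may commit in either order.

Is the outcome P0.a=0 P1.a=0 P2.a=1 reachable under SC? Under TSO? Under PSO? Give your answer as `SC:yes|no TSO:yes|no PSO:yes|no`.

SC:no TSO:yes PSO:yes

outcome vector order: (P0.a,P1.a,P2.a)
SC (10): 0/1/0; 0/1/1; 1/0/0; 1/0/1; 1/1/0; 1/1/1; 2/0/0; 2/0/1; 2/1/0; 2/1/1
TSO (12): 0/0/0; 0/0/1; 0/1/0; 0/1/1; 1/0/0; 1/0/1; 1/1/0; 1/1/1; 2/0/0; 2/0/1; 2/1/0; 2/1/1
PSO (12): 0/0/0; 0/0/1; 0/1/0; 0/1/1; 1/0/0; 1/0/1; 1/1/0; 1/1/1; 2/0/0; 2/0/1; 2/1/0; 2/1/1
target 0/0/1 ∈ {TSO,PSO}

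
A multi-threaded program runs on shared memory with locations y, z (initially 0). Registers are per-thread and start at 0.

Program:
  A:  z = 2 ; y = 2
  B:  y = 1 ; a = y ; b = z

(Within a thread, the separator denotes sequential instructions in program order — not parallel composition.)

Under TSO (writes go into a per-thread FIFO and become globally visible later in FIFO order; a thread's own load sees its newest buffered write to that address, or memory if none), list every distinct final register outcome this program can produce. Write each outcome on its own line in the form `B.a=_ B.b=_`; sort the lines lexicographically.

outcome vector order: (B.a,B.b)
|TSO outcomes| = 3

B.a=1 B.b=0
B.a=1 B.b=2
B.a=2 B.b=2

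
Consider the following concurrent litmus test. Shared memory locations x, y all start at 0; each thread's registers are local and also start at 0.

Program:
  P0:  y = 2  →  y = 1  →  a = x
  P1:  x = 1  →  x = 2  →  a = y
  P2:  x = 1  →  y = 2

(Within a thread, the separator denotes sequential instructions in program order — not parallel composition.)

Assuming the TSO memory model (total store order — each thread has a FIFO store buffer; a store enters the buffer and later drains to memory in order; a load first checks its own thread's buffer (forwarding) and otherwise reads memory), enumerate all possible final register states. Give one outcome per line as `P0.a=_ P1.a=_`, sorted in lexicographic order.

outcome vector order: (P0.a,P1.a)
|TSO outcomes| = 9

P0.a=0 P1.a=0
P0.a=0 P1.a=1
P0.a=0 P1.a=2
P0.a=1 P1.a=0
P0.a=1 P1.a=1
P0.a=1 P1.a=2
P0.a=2 P1.a=0
P0.a=2 P1.a=1
P0.a=2 P1.a=2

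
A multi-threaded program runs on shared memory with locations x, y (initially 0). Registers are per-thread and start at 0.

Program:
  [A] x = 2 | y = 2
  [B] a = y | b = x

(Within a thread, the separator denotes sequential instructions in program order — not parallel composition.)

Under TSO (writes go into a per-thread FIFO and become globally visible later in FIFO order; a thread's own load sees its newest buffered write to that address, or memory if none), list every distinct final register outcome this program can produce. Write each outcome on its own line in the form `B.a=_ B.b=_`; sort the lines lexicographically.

B.a=0 B.b=0
B.a=0 B.b=2
B.a=2 B.b=2

outcome vector order: (B.a,B.b)
|TSO outcomes| = 3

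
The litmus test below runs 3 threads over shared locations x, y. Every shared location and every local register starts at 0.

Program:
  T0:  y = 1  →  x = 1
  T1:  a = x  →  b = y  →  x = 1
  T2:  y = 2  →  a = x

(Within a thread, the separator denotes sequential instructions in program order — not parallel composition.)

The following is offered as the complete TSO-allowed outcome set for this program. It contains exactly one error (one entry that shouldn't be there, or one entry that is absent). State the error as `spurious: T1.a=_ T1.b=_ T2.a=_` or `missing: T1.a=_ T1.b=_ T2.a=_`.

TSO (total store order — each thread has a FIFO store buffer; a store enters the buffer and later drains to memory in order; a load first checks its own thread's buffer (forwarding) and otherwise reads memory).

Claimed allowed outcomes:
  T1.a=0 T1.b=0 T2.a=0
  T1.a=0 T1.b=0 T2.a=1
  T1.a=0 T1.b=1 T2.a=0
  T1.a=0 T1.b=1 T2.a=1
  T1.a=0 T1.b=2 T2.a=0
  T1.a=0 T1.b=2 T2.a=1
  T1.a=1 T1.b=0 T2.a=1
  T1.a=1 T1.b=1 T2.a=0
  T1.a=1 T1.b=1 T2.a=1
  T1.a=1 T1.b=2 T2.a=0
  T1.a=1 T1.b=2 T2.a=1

outcome vector order: (T1.a,T1.b,T2.a)
[TSO] allowed = {(0,0,0); (0,0,1); (0,1,0); (0,1,1); (0,2,0); (0,2,1); (1,1,0); (1,1,1); (1,2,0); (1,2,1)}
claimed∖TSO = {(1,0,1)}

spurious: T1.a=1 T1.b=0 T2.a=1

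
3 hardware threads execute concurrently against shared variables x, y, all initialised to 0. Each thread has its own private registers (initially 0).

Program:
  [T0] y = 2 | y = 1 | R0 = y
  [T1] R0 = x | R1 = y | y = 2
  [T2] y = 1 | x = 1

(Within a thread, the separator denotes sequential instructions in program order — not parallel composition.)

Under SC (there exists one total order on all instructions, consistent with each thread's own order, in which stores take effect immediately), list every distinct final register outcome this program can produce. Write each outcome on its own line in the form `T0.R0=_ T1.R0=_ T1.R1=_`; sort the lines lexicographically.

outcome vector order: (T0.R0,T1.R0,T1.R1)
|SC outcomes| = 10

T0.R0=1 T1.R0=0 T1.R1=0
T0.R0=1 T1.R0=0 T1.R1=1
T0.R0=1 T1.R0=0 T1.R1=2
T0.R0=1 T1.R0=1 T1.R1=1
T0.R0=1 T1.R0=1 T1.R1=2
T0.R0=2 T1.R0=0 T1.R1=0
T0.R0=2 T1.R0=0 T1.R1=1
T0.R0=2 T1.R0=0 T1.R1=2
T0.R0=2 T1.R0=1 T1.R1=1
T0.R0=2 T1.R0=1 T1.R1=2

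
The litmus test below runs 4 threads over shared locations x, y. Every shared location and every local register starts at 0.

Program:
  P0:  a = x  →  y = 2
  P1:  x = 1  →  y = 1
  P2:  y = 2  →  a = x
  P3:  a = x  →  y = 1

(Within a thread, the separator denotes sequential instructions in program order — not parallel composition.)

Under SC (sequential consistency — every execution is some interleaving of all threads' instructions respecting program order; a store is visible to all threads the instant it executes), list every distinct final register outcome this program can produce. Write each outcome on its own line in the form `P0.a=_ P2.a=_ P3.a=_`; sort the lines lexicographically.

P0.a=0 P2.a=0 P3.a=0
P0.a=0 P2.a=0 P3.a=1
P0.a=0 P2.a=1 P3.a=0
P0.a=0 P2.a=1 P3.a=1
P0.a=1 P2.a=0 P3.a=0
P0.a=1 P2.a=0 P3.a=1
P0.a=1 P2.a=1 P3.a=0
P0.a=1 P2.a=1 P3.a=1

outcome vector order: (P0.a,P2.a,P3.a)
|SC outcomes| = 8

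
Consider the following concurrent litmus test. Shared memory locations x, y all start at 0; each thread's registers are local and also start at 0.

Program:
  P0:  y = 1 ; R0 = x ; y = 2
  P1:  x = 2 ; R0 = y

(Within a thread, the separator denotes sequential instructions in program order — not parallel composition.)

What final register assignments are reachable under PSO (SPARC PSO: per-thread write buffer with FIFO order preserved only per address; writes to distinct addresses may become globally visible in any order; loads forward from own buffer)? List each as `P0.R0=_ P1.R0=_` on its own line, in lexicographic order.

outcome vector order: (P0.R0,P1.R0)
|PSO outcomes| = 6

P0.R0=0 P1.R0=0
P0.R0=0 P1.R0=1
P0.R0=0 P1.R0=2
P0.R0=2 P1.R0=0
P0.R0=2 P1.R0=1
P0.R0=2 P1.R0=2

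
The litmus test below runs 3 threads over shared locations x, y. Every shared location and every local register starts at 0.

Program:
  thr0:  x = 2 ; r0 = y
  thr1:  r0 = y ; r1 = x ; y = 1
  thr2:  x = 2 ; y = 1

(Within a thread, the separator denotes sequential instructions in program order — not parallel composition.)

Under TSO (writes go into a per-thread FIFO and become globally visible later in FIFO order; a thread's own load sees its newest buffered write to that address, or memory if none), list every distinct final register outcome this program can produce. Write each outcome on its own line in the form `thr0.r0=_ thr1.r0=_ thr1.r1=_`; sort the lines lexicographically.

thr0.r0=0 thr1.r0=0 thr1.r1=0
thr0.r0=0 thr1.r0=0 thr1.r1=2
thr0.r0=0 thr1.r0=1 thr1.r1=2
thr0.r0=1 thr1.r0=0 thr1.r1=0
thr0.r0=1 thr1.r0=0 thr1.r1=2
thr0.r0=1 thr1.r0=1 thr1.r1=2

outcome vector order: (thr0.r0,thr1.r0,thr1.r1)
|TSO outcomes| = 6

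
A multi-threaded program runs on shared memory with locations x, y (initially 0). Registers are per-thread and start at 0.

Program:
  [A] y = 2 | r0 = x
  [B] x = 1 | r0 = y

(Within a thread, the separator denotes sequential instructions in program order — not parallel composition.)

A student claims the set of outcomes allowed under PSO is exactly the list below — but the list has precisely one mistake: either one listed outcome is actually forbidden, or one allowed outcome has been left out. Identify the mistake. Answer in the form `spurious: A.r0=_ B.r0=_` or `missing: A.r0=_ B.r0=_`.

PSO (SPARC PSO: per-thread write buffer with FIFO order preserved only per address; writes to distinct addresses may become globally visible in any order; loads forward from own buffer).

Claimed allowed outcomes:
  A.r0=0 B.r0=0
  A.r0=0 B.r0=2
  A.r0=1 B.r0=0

outcome vector order: (A.r0,B.r0)
PSO: 4 outcomes — {(0,0), (0,2), (1,0), (1,2)}
PSO∖claimed = {(1,2)}

missing: A.r0=1 B.r0=2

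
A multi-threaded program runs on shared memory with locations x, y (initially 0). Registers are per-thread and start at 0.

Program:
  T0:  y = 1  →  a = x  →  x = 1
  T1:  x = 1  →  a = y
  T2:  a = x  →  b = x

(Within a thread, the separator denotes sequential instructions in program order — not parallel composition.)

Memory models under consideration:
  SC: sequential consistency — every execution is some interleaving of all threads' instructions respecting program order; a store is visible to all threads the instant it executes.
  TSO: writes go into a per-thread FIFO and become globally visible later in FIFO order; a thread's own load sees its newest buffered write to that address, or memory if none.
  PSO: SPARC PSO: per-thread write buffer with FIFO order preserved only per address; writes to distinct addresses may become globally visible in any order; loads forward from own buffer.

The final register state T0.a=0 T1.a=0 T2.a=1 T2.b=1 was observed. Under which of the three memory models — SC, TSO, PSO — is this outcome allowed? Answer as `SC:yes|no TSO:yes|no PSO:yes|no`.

outcome vector order: (T0.a,T1.a,T2.a,T2.b)
under SC → <0 1 0 0>, <0 1 0 1>, <0 1 1 1>, <1 0 0 0>, <1 0 0 1>, <1 0 1 1>, <1 1 0 0>, <1 1 0 1>, <1 1 1 1>
under TSO → <0 0 0 0>, <0 0 0 1>, <0 0 1 1>, <0 1 0 0>, <0 1 0 1>, <0 1 1 1>, <1 0 0 0>, <1 0 0 1>, <1 0 1 1>, <1 1 0 0>, <1 1 0 1>, <1 1 1 1>
under PSO → <0 0 0 0>, <0 0 0 1>, <0 0 1 1>, <0 1 0 0>, <0 1 0 1>, <0 1 1 1>, <1 0 0 0>, <1 0 0 1>, <1 0 1 1>, <1 1 0 0>, <1 1 0 1>, <1 1 1 1>
target <0 0 1 1> ∈ {TSO,PSO}

SC:no TSO:yes PSO:yes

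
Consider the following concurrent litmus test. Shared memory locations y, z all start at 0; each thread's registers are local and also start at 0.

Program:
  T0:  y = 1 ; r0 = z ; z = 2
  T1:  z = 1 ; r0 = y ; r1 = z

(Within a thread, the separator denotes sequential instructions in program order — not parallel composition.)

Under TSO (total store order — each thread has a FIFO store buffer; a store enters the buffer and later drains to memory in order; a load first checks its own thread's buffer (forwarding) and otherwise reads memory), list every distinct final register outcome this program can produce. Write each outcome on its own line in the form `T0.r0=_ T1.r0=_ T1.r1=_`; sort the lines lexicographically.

T0.r0=0 T1.r0=0 T1.r1=1
T0.r0=0 T1.r0=0 T1.r1=2
T0.r0=0 T1.r0=1 T1.r1=1
T0.r0=0 T1.r0=1 T1.r1=2
T0.r0=1 T1.r0=0 T1.r1=1
T0.r0=1 T1.r0=0 T1.r1=2
T0.r0=1 T1.r0=1 T1.r1=1
T0.r0=1 T1.r0=1 T1.r1=2

outcome vector order: (T0.r0,T1.r0,T1.r1)
|TSO outcomes| = 8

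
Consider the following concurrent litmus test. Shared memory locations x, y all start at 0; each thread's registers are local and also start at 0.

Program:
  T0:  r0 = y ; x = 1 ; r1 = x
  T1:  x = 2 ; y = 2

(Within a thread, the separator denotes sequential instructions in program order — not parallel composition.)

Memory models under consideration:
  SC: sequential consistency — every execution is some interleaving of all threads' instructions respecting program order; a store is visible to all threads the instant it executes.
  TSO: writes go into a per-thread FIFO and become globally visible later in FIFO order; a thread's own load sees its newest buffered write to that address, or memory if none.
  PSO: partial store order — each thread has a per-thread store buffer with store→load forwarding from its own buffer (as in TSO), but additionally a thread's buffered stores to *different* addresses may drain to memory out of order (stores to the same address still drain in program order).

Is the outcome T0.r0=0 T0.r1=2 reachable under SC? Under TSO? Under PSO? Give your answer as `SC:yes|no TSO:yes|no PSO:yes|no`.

outcome vector order: (T0.r0,T0.r1)
SC (3): 0/1, 0/2, 2/1
TSO (3): 0/1, 0/2, 2/1
PSO (4): 0/1, 0/2, 2/1, 2/2
target 0/2 ∈ {SC,TSO,PSO}

SC:yes TSO:yes PSO:yes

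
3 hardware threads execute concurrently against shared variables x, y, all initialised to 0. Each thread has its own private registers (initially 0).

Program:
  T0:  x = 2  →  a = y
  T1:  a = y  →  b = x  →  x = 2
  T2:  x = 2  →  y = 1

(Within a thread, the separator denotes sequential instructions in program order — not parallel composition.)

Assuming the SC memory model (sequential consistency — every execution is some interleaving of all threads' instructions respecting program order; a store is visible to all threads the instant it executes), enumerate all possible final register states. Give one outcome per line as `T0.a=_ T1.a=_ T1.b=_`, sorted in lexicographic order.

outcome vector order: (T0.a,T1.a,T1.b)
|SC outcomes| = 6

T0.a=0 T1.a=0 T1.b=0
T0.a=0 T1.a=0 T1.b=2
T0.a=0 T1.a=1 T1.b=2
T0.a=1 T1.a=0 T1.b=0
T0.a=1 T1.a=0 T1.b=2
T0.a=1 T1.a=1 T1.b=2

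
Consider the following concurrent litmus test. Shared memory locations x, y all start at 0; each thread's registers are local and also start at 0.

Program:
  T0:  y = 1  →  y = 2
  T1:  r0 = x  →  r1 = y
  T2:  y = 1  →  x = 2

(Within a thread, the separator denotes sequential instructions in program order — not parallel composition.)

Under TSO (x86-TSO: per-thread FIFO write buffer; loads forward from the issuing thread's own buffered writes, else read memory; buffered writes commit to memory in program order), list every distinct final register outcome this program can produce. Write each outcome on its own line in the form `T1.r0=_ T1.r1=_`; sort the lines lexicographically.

T1.r0=0 T1.r1=0
T1.r0=0 T1.r1=1
T1.r0=0 T1.r1=2
T1.r0=2 T1.r1=1
T1.r0=2 T1.r1=2

outcome vector order: (T1.r0,T1.r1)
|TSO outcomes| = 5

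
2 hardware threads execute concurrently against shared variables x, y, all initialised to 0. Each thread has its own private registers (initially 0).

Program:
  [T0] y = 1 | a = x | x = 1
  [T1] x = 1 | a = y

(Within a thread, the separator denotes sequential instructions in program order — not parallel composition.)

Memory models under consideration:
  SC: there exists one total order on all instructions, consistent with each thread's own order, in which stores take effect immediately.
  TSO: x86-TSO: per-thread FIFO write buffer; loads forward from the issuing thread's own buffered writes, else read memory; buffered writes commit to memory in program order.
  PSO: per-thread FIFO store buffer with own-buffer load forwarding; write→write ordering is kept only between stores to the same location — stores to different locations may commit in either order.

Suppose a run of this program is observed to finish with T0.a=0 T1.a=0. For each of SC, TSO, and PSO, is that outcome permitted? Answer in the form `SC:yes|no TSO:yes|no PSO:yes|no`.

SC:no TSO:yes PSO:yes

outcome vector order: (T0.a,T1.a)
SC (3): <0 1>, <1 0>, <1 1>
TSO (4): <0 0>, <0 1>, <1 0>, <1 1>
PSO (4): <0 0>, <0 1>, <1 0>, <1 1>
target <0 0> ∈ {TSO,PSO}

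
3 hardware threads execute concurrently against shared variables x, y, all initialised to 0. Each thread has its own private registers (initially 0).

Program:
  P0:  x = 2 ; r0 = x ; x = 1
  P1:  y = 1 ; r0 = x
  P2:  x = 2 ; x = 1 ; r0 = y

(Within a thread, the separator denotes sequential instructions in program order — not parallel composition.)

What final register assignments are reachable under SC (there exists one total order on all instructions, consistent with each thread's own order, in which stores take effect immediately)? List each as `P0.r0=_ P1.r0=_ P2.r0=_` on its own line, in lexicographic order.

P0.r0=1 P1.r0=0 P2.r0=1
P0.r0=1 P1.r0=1 P2.r0=0
P0.r0=1 P1.r0=1 P2.r0=1
P0.r0=1 P1.r0=2 P2.r0=1
P0.r0=2 P1.r0=0 P2.r0=1
P0.r0=2 P1.r0=1 P2.r0=0
P0.r0=2 P1.r0=1 P2.r0=1
P0.r0=2 P1.r0=2 P2.r0=0
P0.r0=2 P1.r0=2 P2.r0=1

outcome vector order: (P0.r0,P1.r0,P2.r0)
|SC outcomes| = 9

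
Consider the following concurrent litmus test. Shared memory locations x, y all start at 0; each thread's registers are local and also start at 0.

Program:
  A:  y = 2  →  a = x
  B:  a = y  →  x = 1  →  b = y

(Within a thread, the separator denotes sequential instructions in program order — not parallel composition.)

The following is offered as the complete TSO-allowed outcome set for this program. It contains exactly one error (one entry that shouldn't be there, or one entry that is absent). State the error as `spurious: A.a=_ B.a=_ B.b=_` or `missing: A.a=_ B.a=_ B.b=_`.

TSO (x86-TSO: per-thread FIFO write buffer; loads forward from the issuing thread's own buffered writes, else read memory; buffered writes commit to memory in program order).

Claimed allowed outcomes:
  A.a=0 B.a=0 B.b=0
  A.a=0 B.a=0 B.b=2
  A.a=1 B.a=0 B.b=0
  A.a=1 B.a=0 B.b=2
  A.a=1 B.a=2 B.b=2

outcome vector order: (A.a,B.a,B.b)
TSO: 6 outcomes — {000; 002; 022; 100; 102; 122}
TSO∖claimed = {022}

missing: A.a=0 B.a=2 B.b=2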